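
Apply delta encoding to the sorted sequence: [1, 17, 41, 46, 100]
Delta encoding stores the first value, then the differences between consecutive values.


First value: 1
Deltas:
  17 - 1 = 16
  41 - 17 = 24
  46 - 41 = 5
  100 - 46 = 54


Delta encoded: [1, 16, 24, 5, 54]


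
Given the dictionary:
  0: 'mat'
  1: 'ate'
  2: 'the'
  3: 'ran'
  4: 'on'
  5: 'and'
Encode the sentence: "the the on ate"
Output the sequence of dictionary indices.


Look up each word in the dictionary:
  'the' -> 2
  'the' -> 2
  'on' -> 4
  'ate' -> 1

Encoded: [2, 2, 4, 1]


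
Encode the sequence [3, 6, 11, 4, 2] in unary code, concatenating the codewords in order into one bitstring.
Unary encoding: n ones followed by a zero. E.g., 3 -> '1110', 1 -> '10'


Encode each number as n ones followed by a terminating 0:
  3 -> 1110 (4 bits)
  6 -> 1111110 (7 bits)
  11 -> 111111111110 (12 bits)
  4 -> 11110 (5 bits)
  2 -> 110 (3 bits)
Total length = 4 + 7 + 12 + 5 + 3 = 31 bits.

Unary([3, 6, 11, 4, 2]) = 1110111111011111111111011110110 (31 bits)


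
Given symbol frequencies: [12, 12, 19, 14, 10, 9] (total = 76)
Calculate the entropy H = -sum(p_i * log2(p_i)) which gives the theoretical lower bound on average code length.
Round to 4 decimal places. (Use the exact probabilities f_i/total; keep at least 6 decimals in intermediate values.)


Per-symbol terms -p_i * log2(p_i) with p_i = f_i/76:
  p = 12/76 = 0.157895: log2(p) = -2.662965, -p*log2(p) = 0.420468
  p = 12/76 = 0.157895: log2(p) = -2.662965, -p*log2(p) = 0.420468
  p = 19/76 = 0.250000: log2(p) = -2.000000, -p*log2(p) = 0.500000
  p = 14/76 = 0.184211: log2(p) = -2.440573, -p*log2(p) = 0.449579
  p = 10/76 = 0.131579: log2(p) = -2.925999, -p*log2(p) = 0.385000
  p = 9/76 = 0.118421: log2(p) = -3.078003, -p*log2(p) = 0.364500
H = 0.420468 + 0.420468 + 0.500000 + 0.449579 + 0.385000 + 0.364500 = 2.540015

H = 2.54 bits/symbol


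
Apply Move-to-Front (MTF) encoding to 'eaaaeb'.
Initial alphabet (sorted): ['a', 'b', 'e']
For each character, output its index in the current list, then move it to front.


MTF encoding:
'e': index 2 in ['a', 'b', 'e'] -> ['e', 'a', 'b']
'a': index 1 in ['e', 'a', 'b'] -> ['a', 'e', 'b']
'a': index 0 in ['a', 'e', 'b'] -> ['a', 'e', 'b']
'a': index 0 in ['a', 'e', 'b'] -> ['a', 'e', 'b']
'e': index 1 in ['a', 'e', 'b'] -> ['e', 'a', 'b']
'b': index 2 in ['e', 'a', 'b'] -> ['b', 'e', 'a']


Output: [2, 1, 0, 0, 1, 2]


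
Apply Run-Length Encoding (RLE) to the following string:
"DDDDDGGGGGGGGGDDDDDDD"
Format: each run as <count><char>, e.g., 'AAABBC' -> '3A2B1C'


Scanning runs left to right:
  i=0: run of 'D' x 5 -> '5D'
  i=5: run of 'G' x 9 -> '9G'
  i=14: run of 'D' x 7 -> '7D'

RLE = 5D9G7D


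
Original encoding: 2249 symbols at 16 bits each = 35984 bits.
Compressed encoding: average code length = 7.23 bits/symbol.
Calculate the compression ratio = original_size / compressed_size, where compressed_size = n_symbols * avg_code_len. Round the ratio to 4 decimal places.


original_size = n_symbols * orig_bits = 2249 * 16 = 35984 bits
compressed_size = n_symbols * avg_code_len = 2249 * 7.23 = 16260.27 bits
ratio = original_size / compressed_size = 35984 / 16260.27 = 2.213

Compression ratio = 2.213


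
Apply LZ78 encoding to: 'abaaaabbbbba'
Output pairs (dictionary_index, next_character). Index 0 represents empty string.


LZ78 encoding steps:
Dictionary: {0: ''}
Step 1: w='' (idx 0), next='a' -> output (0, 'a'), add 'a' as idx 1
Step 2: w='' (idx 0), next='b' -> output (0, 'b'), add 'b' as idx 2
Step 3: w='a' (idx 1), next='a' -> output (1, 'a'), add 'aa' as idx 3
Step 4: w='aa' (idx 3), next='b' -> output (3, 'b'), add 'aab' as idx 4
Step 5: w='b' (idx 2), next='b' -> output (2, 'b'), add 'bb' as idx 5
Step 6: w='bb' (idx 5), next='a' -> output (5, 'a'), add 'bba' as idx 6


Encoded: [(0, 'a'), (0, 'b'), (1, 'a'), (3, 'b'), (2, 'b'), (5, 'a')]


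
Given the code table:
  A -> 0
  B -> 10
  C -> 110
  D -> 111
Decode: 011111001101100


Decoding:
0 -> A
111 -> D
110 -> C
0 -> A
110 -> C
110 -> C
0 -> A


Result: ADCACCA


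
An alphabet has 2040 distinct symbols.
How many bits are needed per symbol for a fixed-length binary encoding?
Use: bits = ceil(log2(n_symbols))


log2(2040) = 10.9944
Bracket: 2^10 = 1024 < 2040 <= 2^11 = 2048
So ceil(log2(2040)) = 11

bits = ceil(log2(2040)) = ceil(10.9944) = 11 bits


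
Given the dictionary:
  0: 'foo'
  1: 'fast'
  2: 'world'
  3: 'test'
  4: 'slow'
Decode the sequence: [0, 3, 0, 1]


Look up each index in the dictionary:
  0 -> 'foo'
  3 -> 'test'
  0 -> 'foo'
  1 -> 'fast'

Decoded: "foo test foo fast"


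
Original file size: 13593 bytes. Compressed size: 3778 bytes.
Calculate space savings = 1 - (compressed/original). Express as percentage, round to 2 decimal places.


ratio = compressed/original = 3778/13593 = 0.277937
savings = 1 - ratio = 1 - 0.277937 = 0.722063
as a percentage: 0.722063 * 100 = 72.21%

Space savings = 1 - 3778/13593 = 72.21%


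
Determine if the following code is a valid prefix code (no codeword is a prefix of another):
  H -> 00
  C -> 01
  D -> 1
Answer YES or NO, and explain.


Checking each pair (does one codeword prefix another?):
  H='00' vs C='01': no prefix
  H='00' vs D='1': no prefix
  C='01' vs H='00': no prefix
  C='01' vs D='1': no prefix
  D='1' vs H='00': no prefix
  D='1' vs C='01': no prefix
No violation found over all pairs.

YES -- this is a valid prefix code. No codeword is a prefix of any other codeword.


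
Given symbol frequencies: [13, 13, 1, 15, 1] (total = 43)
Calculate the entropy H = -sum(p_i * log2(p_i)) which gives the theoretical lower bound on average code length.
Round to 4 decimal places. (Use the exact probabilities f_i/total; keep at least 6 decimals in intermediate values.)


Per-symbol terms -p_i * log2(p_i) with p_i = f_i/43:
  p = 13/43 = 0.302326: log2(p) = -1.725825, -p*log2(p) = 0.521761
  p = 13/43 = 0.302326: log2(p) = -1.725825, -p*log2(p) = 0.521761
  p = 1/43 = 0.023256: log2(p) = -5.426265, -p*log2(p) = 0.126192
  p = 15/43 = 0.348837: log2(p) = -1.519374, -p*log2(p) = 0.530014
  p = 1/43 = 0.023256: log2(p) = -5.426265, -p*log2(p) = 0.126192
H = 0.521761 + 0.521761 + 0.126192 + 0.530014 + 0.126192 = 1.825920

H = 1.8259 bits/symbol


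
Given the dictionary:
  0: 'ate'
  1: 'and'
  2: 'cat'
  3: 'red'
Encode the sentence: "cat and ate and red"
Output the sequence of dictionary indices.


Look up each word in the dictionary:
  'cat' -> 2
  'and' -> 1
  'ate' -> 0
  'and' -> 1
  'red' -> 3

Encoded: [2, 1, 0, 1, 3]


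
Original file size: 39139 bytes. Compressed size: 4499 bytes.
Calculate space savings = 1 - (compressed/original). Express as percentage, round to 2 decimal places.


ratio = compressed/original = 4499/39139 = 0.114949
savings = 1 - ratio = 1 - 0.114949 = 0.885051
as a percentage: 0.885051 * 100 = 88.51%

Space savings = 1 - 4499/39139 = 88.51%


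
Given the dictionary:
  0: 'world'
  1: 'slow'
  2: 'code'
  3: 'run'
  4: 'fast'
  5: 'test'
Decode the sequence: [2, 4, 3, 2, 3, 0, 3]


Look up each index in the dictionary:
  2 -> 'code'
  4 -> 'fast'
  3 -> 'run'
  2 -> 'code'
  3 -> 'run'
  0 -> 'world'
  3 -> 'run'

Decoded: "code fast run code run world run"


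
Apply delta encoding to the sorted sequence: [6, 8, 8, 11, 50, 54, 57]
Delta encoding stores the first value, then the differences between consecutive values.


First value: 6
Deltas:
  8 - 6 = 2
  8 - 8 = 0
  11 - 8 = 3
  50 - 11 = 39
  54 - 50 = 4
  57 - 54 = 3


Delta encoded: [6, 2, 0, 3, 39, 4, 3]


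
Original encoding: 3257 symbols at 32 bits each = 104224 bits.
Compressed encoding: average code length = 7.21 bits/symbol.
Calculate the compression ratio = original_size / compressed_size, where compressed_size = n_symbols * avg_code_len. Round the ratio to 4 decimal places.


original_size = n_symbols * orig_bits = 3257 * 32 = 104224 bits
compressed_size = n_symbols * avg_code_len = 3257 * 7.21 = 23482.97 bits
ratio = original_size / compressed_size = 104224 / 23482.97 = 4.4383

Compression ratio = 4.4383


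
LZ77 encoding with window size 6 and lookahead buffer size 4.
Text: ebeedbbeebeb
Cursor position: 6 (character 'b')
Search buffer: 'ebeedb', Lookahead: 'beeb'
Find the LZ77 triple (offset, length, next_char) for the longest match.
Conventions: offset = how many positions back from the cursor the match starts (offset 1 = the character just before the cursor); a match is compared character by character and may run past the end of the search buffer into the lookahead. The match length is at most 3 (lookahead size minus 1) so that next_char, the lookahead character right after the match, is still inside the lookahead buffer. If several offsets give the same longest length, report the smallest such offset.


Try each offset into the search buffer:
  offset=1 (pos 5, char 'b'): match length 1
  offset=2 (pos 4, char 'd'): match length 0
  offset=3 (pos 3, char 'e'): match length 0
  offset=4 (pos 2, char 'e'): match length 0
  offset=5 (pos 1, char 'b'): match length 3
  offset=6 (pos 0, char 'e'): match length 0
Longest match has length 3 at offset 5.
next_char = character at position 6 + 3 = 9 -> 'b'

Best match: offset=5, length=3 (matching 'bee' starting at position 1)
LZ77 triple: (5, 3, 'b')


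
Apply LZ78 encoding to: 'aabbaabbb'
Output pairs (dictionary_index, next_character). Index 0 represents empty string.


LZ78 encoding steps:
Dictionary: {0: ''}
Step 1: w='' (idx 0), next='a' -> output (0, 'a'), add 'a' as idx 1
Step 2: w='a' (idx 1), next='b' -> output (1, 'b'), add 'ab' as idx 2
Step 3: w='' (idx 0), next='b' -> output (0, 'b'), add 'b' as idx 3
Step 4: w='a' (idx 1), next='a' -> output (1, 'a'), add 'aa' as idx 4
Step 5: w='b' (idx 3), next='b' -> output (3, 'b'), add 'bb' as idx 5
Step 6: w='b' (idx 3), end of input -> output (3, '')


Encoded: [(0, 'a'), (1, 'b'), (0, 'b'), (1, 'a'), (3, 'b'), (3, '')]


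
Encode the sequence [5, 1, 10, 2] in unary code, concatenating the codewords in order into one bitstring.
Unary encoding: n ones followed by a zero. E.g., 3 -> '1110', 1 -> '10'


Encode each number as n ones followed by a terminating 0:
  5 -> 111110 (6 bits)
  1 -> 10 (2 bits)
  10 -> 11111111110 (11 bits)
  2 -> 110 (3 bits)
Total length = 6 + 2 + 11 + 3 = 22 bits.

Unary([5, 1, 10, 2]) = 1111101011111111110110 (22 bits)


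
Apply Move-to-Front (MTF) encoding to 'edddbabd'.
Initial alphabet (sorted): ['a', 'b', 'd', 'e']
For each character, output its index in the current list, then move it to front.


MTF encoding:
'e': index 3 in ['a', 'b', 'd', 'e'] -> ['e', 'a', 'b', 'd']
'd': index 3 in ['e', 'a', 'b', 'd'] -> ['d', 'e', 'a', 'b']
'd': index 0 in ['d', 'e', 'a', 'b'] -> ['d', 'e', 'a', 'b']
'd': index 0 in ['d', 'e', 'a', 'b'] -> ['d', 'e', 'a', 'b']
'b': index 3 in ['d', 'e', 'a', 'b'] -> ['b', 'd', 'e', 'a']
'a': index 3 in ['b', 'd', 'e', 'a'] -> ['a', 'b', 'd', 'e']
'b': index 1 in ['a', 'b', 'd', 'e'] -> ['b', 'a', 'd', 'e']
'd': index 2 in ['b', 'a', 'd', 'e'] -> ['d', 'b', 'a', 'e']


Output: [3, 3, 0, 0, 3, 3, 1, 2]


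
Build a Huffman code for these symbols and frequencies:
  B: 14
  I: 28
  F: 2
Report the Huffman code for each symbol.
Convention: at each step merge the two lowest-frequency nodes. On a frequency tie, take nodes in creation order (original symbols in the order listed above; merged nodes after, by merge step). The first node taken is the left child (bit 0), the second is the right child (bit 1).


Huffman tree construction:
Step 1: Merge F(2) + B(14) = 16
Step 2: Merge (F+B)(16) + I(28) = 44
Read each symbol's code off the tree from the root (left child = 0, right child = 1).

Codes:
  B: 01 (length 2)
  I: 1 (length 1)
  F: 00 (length 2)
Average code length: 60/44 = 1.3636 bits/symbol


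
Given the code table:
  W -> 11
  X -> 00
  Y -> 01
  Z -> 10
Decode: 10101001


Decoding:
10 -> Z
10 -> Z
10 -> Z
01 -> Y


Result: ZZZY


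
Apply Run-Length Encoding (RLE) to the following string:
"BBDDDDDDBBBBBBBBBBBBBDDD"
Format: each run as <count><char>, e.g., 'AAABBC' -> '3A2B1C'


Scanning runs left to right:
  i=0: run of 'B' x 2 -> '2B'
  i=2: run of 'D' x 6 -> '6D'
  i=8: run of 'B' x 13 -> '13B'
  i=21: run of 'D' x 3 -> '3D'

RLE = 2B6D13B3D


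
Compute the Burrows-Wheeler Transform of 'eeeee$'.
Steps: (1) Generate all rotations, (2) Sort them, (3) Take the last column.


Rotations (sorted):
  0: $eeeee -> last char: e
  1: e$eeee -> last char: e
  2: ee$eee -> last char: e
  3: eee$ee -> last char: e
  4: eeee$e -> last char: e
  5: eeeee$ -> last char: $


BWT = eeeee$


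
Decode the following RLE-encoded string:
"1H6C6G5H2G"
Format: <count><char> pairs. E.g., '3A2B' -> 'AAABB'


Expanding each <count><char> pair:
  1H -> 'H'
  6C -> 'CCCCCC'
  6G -> 'GGGGGG'
  5H -> 'HHHHH'
  2G -> 'GG'

Decoded = HCCCCCCGGGGGGHHHHHGG


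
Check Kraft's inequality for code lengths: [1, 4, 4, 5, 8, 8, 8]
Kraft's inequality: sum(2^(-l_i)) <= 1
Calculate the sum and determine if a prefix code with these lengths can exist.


Sum = 2^(-1) + 2^(-4) + 2^(-4) + 2^(-5) + 2^(-8) + 2^(-8) + 2^(-8)
    = 0.5 + 0.0625 + 0.0625 + 0.03125 + 0.00390625 + 0.00390625 + 0.00390625
    = 171/256 = 0.66796875
Since 0.66796875 <= 1, Kraft's inequality IS satisfied.
A prefix code with these lengths CAN exist.

Kraft sum = 0.66796875. Satisfied.


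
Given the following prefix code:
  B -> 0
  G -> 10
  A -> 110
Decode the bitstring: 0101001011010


Decoding step by step:
Bits 0 -> B
Bits 10 -> G
Bits 10 -> G
Bits 0 -> B
Bits 10 -> G
Bits 110 -> A
Bits 10 -> G


Decoded message: BGGBGAG


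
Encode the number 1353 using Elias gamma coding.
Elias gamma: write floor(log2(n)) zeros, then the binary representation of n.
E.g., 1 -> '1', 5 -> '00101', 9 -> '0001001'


num_bits = floor(log2(1353)) + 1 = 11
leading_zeros = num_bits - 1 = 10
binary(1353) = 10101001001

Elias gamma(1353) = '0000000000' + '10101001001' = 000000000010101001001 (21 bits)


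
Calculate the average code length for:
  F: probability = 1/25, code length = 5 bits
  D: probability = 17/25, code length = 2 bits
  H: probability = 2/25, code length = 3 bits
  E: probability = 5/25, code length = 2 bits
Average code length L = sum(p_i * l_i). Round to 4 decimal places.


Weighted contributions p_i * l_i:
  F: (1/25) * 5 = 5/25
  D: (17/25) * 2 = 34/25
  H: (2/25) * 3 = 6/25
  E: (5/25) * 2 = 10/25
Sum = (5 + 34 + 6 + 10)/25 = 55/25

L = 55/25 = 2.2000 bits/symbol


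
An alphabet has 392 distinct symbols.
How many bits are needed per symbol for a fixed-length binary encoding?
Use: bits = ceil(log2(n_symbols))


log2(392) = 8.6147
Bracket: 2^8 = 256 < 392 <= 2^9 = 512
So ceil(log2(392)) = 9

bits = ceil(log2(392)) = ceil(8.6147) = 9 bits


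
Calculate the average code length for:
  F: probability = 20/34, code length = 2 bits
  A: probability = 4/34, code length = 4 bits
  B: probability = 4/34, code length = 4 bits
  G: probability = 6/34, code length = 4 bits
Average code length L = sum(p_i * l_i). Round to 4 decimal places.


Weighted contributions p_i * l_i:
  F: (20/34) * 2 = 40/34
  A: (4/34) * 4 = 16/34
  B: (4/34) * 4 = 16/34
  G: (6/34) * 4 = 24/34
Sum = (40 + 16 + 16 + 24)/34 = 96/34

L = 96/34 = 2.8235 bits/symbol


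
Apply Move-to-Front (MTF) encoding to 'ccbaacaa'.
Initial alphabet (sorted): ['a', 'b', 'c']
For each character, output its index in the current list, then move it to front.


MTF encoding:
'c': index 2 in ['a', 'b', 'c'] -> ['c', 'a', 'b']
'c': index 0 in ['c', 'a', 'b'] -> ['c', 'a', 'b']
'b': index 2 in ['c', 'a', 'b'] -> ['b', 'c', 'a']
'a': index 2 in ['b', 'c', 'a'] -> ['a', 'b', 'c']
'a': index 0 in ['a', 'b', 'c'] -> ['a', 'b', 'c']
'c': index 2 in ['a', 'b', 'c'] -> ['c', 'a', 'b']
'a': index 1 in ['c', 'a', 'b'] -> ['a', 'c', 'b']
'a': index 0 in ['a', 'c', 'b'] -> ['a', 'c', 'b']


Output: [2, 0, 2, 2, 0, 2, 1, 0]


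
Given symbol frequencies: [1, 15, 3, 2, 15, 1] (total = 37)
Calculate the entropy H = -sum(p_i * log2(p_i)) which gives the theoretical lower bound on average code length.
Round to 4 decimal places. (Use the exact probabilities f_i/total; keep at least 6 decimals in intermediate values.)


Per-symbol terms -p_i * log2(p_i) with p_i = f_i/37:
  p = 1/37 = 0.027027: log2(p) = -5.209453, -p*log2(p) = 0.140796
  p = 15/37 = 0.405405: log2(p) = -1.302563, -p*log2(p) = 0.528066
  p = 3/37 = 0.081081: log2(p) = -3.624491, -p*log2(p) = 0.293878
  p = 2/37 = 0.054054: log2(p) = -4.209453, -p*log2(p) = 0.227538
  p = 15/37 = 0.405405: log2(p) = -1.302563, -p*log2(p) = 0.528066
  p = 1/37 = 0.027027: log2(p) = -5.209453, -p*log2(p) = 0.140796
H = 0.140796 + 0.528066 + 0.293878 + 0.227538 + 0.528066 + 0.140796 = 1.859140

H = 1.8591 bits/symbol


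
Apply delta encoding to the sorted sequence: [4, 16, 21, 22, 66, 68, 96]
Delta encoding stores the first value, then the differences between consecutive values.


First value: 4
Deltas:
  16 - 4 = 12
  21 - 16 = 5
  22 - 21 = 1
  66 - 22 = 44
  68 - 66 = 2
  96 - 68 = 28


Delta encoded: [4, 12, 5, 1, 44, 2, 28]


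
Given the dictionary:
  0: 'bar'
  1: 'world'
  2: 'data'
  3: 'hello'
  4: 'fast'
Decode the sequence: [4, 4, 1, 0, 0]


Look up each index in the dictionary:
  4 -> 'fast'
  4 -> 'fast'
  1 -> 'world'
  0 -> 'bar'
  0 -> 'bar'

Decoded: "fast fast world bar bar"


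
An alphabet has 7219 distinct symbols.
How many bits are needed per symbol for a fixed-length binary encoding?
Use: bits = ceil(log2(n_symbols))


log2(7219) = 12.8176
Bracket: 2^12 = 4096 < 7219 <= 2^13 = 8192
So ceil(log2(7219)) = 13

bits = ceil(log2(7219)) = ceil(12.8176) = 13 bits


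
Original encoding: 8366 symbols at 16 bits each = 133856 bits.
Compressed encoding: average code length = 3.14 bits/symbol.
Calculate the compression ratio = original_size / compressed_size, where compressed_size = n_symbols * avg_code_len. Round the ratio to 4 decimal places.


original_size = n_symbols * orig_bits = 8366 * 16 = 133856 bits
compressed_size = n_symbols * avg_code_len = 8366 * 3.14 = 26269.24 bits
ratio = original_size / compressed_size = 133856 / 26269.24 = 5.0955

Compression ratio = 5.0955


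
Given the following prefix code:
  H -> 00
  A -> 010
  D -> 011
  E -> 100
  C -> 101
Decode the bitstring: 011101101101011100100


Decoding step by step:
Bits 011 -> D
Bits 101 -> C
Bits 101 -> C
Bits 101 -> C
Bits 011 -> D
Bits 100 -> E
Bits 100 -> E


Decoded message: DCCCDEE


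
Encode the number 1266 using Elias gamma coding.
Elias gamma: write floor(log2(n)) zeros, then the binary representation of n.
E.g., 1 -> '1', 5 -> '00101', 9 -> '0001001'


num_bits = floor(log2(1266)) + 1 = 11
leading_zeros = num_bits - 1 = 10
binary(1266) = 10011110010

Elias gamma(1266) = '0000000000' + '10011110010' = 000000000010011110010 (21 bits)


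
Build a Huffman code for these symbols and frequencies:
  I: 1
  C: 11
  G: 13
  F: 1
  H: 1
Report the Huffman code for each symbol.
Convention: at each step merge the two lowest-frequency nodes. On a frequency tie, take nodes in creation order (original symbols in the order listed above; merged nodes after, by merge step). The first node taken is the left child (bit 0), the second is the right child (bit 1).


Huffman tree construction:
Step 1: Merge I(1) + F(1) = 2
Step 2: Merge H(1) + (I+F)(2) = 3
Step 3: Merge (H+(I+F))(3) + C(11) = 14
Step 4: Merge G(13) + ((H+(I+F))+C)(14) = 27
Read each symbol's code off the tree from the root (left child = 0, right child = 1).

Codes:
  I: 1010 (length 4)
  C: 11 (length 2)
  G: 0 (length 1)
  F: 1011 (length 4)
  H: 100 (length 3)
Average code length: 46/27 = 1.7037 bits/symbol


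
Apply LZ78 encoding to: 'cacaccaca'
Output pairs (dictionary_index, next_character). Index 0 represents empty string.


LZ78 encoding steps:
Dictionary: {0: ''}
Step 1: w='' (idx 0), next='c' -> output (0, 'c'), add 'c' as idx 1
Step 2: w='' (idx 0), next='a' -> output (0, 'a'), add 'a' as idx 2
Step 3: w='c' (idx 1), next='a' -> output (1, 'a'), add 'ca' as idx 3
Step 4: w='c' (idx 1), next='c' -> output (1, 'c'), add 'cc' as idx 4
Step 5: w='a' (idx 2), next='c' -> output (2, 'c'), add 'ac' as idx 5
Step 6: w='a' (idx 2), end of input -> output (2, '')


Encoded: [(0, 'c'), (0, 'a'), (1, 'a'), (1, 'c'), (2, 'c'), (2, '')]


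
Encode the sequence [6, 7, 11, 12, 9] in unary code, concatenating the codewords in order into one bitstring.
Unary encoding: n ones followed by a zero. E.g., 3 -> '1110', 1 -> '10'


Encode each number as n ones followed by a terminating 0:
  6 -> 1111110 (7 bits)
  7 -> 11111110 (8 bits)
  11 -> 111111111110 (12 bits)
  12 -> 1111111111110 (13 bits)
  9 -> 1111111110 (10 bits)
Total length = 7 + 8 + 12 + 13 + 10 = 50 bits.

Unary([6, 7, 11, 12, 9]) = 11111101111111011111111111011111111111101111111110 (50 bits)


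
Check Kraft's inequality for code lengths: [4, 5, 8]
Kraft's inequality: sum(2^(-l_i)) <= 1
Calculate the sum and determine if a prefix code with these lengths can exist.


Sum = 2^(-4) + 2^(-5) + 2^(-8)
    = 0.0625 + 0.03125 + 0.00390625
    = 25/256 = 0.09765625
Since 0.09765625 <= 1, Kraft's inequality IS satisfied.
A prefix code with these lengths CAN exist.

Kraft sum = 0.09765625. Satisfied.


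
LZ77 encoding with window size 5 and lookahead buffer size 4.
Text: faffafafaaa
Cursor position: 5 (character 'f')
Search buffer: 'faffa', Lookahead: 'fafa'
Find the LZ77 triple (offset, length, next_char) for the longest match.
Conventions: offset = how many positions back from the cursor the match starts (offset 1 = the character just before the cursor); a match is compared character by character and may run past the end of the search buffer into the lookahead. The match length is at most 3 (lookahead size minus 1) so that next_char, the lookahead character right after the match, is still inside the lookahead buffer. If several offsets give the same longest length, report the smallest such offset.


Try each offset into the search buffer:
  offset=1 (pos 4, char 'a'): match length 0
  offset=2 (pos 3, char 'f'): match length 3
  offset=3 (pos 2, char 'f'): match length 1
  offset=4 (pos 1, char 'a'): match length 0
  offset=5 (pos 0, char 'f'): match length 3
Longest match has length 3, found at offsets 2, 5; take the smallest, offset 2.
next_char = character at position 5 + 3 = 8 -> 'a'

Best match: offset=2, length=3 (matching 'faf' starting at position 3)
LZ77 triple: (2, 3, 'a')


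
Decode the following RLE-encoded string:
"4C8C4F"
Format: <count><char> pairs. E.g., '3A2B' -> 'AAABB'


Expanding each <count><char> pair:
  4C -> 'CCCC'
  8C -> 'CCCCCCCC'
  4F -> 'FFFF'

Decoded = CCCCCCCCCCCCFFFF


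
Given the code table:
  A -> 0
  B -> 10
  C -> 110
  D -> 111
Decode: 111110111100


Decoding:
111 -> D
110 -> C
111 -> D
10 -> B
0 -> A


Result: DCDBA


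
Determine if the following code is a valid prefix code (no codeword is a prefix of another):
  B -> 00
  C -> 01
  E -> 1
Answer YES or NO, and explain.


Checking each pair (does one codeword prefix another?):
  B='00' vs C='01': no prefix
  B='00' vs E='1': no prefix
  C='01' vs B='00': no prefix
  C='01' vs E='1': no prefix
  E='1' vs B='00': no prefix
  E='1' vs C='01': no prefix
No violation found over all pairs.

YES -- this is a valid prefix code. No codeword is a prefix of any other codeword.


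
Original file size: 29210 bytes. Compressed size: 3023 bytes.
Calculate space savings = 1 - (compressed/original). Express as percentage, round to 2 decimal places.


ratio = compressed/original = 3023/29210 = 0.103492
savings = 1 - ratio = 1 - 0.103492 = 0.896508
as a percentage: 0.896508 * 100 = 89.65%

Space savings = 1 - 3023/29210 = 89.65%


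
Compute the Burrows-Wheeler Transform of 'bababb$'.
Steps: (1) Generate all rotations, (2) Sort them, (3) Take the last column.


Rotations (sorted):
  0: $bababb -> last char: b
  1: ababb$b -> last char: b
  2: abb$bab -> last char: b
  3: b$babab -> last char: b
  4: bababb$ -> last char: $
  5: babb$ba -> last char: a
  6: bb$baba -> last char: a


BWT = bbbb$aa


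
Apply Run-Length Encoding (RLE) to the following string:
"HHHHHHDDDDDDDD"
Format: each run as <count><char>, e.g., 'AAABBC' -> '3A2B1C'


Scanning runs left to right:
  i=0: run of 'H' x 6 -> '6H'
  i=6: run of 'D' x 8 -> '8D'

RLE = 6H8D


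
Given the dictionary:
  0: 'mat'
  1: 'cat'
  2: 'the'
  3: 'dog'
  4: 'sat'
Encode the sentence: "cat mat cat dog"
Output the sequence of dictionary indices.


Look up each word in the dictionary:
  'cat' -> 1
  'mat' -> 0
  'cat' -> 1
  'dog' -> 3

Encoded: [1, 0, 1, 3]


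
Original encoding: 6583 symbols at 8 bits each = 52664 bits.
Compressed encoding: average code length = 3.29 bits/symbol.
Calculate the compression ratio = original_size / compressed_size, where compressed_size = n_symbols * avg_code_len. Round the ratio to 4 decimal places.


original_size = n_symbols * orig_bits = 6583 * 8 = 52664 bits
compressed_size = n_symbols * avg_code_len = 6583 * 3.29 = 21658.07 bits
ratio = original_size / compressed_size = 52664 / 21658.07 = 2.4316

Compression ratio = 2.4316


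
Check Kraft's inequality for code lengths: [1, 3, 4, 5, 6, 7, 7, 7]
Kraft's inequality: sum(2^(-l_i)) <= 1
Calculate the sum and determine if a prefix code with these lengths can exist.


Sum = 2^(-1) + 2^(-3) + 2^(-4) + 2^(-5) + 2^(-6) + 2^(-7) + 2^(-7) + 2^(-7)
    = 0.5 + 0.125 + 0.0625 + 0.03125 + 0.015625 + 0.0078125 + 0.0078125 + 0.0078125
    = 97/128 = 0.7578125
Since 0.7578125 <= 1, Kraft's inequality IS satisfied.
A prefix code with these lengths CAN exist.

Kraft sum = 0.7578125. Satisfied.


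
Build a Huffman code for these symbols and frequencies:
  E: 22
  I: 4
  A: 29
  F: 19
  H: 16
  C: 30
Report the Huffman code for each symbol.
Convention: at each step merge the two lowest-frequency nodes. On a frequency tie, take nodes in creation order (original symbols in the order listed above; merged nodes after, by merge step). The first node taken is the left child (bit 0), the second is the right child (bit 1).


Huffman tree construction:
Step 1: Merge I(4) + H(16) = 20
Step 2: Merge F(19) + (I+H)(20) = 39
Step 3: Merge E(22) + A(29) = 51
Step 4: Merge C(30) + (F+(I+H))(39) = 69
Step 5: Merge (E+A)(51) + (C+(F+(I+H)))(69) = 120
Read each symbol's code off the tree from the root (left child = 0, right child = 1).

Codes:
  E: 00 (length 2)
  I: 1110 (length 4)
  A: 01 (length 2)
  F: 110 (length 3)
  H: 1111 (length 4)
  C: 10 (length 2)
Average code length: 299/120 = 2.4917 bits/symbol


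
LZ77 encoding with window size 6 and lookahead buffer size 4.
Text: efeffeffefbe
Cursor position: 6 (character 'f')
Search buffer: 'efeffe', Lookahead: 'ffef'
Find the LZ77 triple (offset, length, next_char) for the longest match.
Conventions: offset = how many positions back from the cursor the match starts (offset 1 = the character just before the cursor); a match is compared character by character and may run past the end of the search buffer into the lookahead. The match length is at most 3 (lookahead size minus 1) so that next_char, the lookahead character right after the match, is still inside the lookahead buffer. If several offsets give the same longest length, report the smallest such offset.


Try each offset into the search buffer:
  offset=1 (pos 5, char 'e'): match length 0
  offset=2 (pos 4, char 'f'): match length 1
  offset=3 (pos 3, char 'f'): match length 3
  offset=4 (pos 2, char 'e'): match length 0
  offset=5 (pos 1, char 'f'): match length 1
  offset=6 (pos 0, char 'e'): match length 0
Longest match has length 3 at offset 3.
next_char = character at position 6 + 3 = 9 -> 'f'

Best match: offset=3, length=3 (matching 'ffe' starting at position 3)
LZ77 triple: (3, 3, 'f')


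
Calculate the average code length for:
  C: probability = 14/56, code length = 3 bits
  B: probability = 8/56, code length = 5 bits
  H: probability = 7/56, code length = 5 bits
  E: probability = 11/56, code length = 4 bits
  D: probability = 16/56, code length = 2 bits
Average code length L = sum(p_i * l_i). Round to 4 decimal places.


Weighted contributions p_i * l_i:
  C: (14/56) * 3 = 42/56
  B: (8/56) * 5 = 40/56
  H: (7/56) * 5 = 35/56
  E: (11/56) * 4 = 44/56
  D: (16/56) * 2 = 32/56
Sum = (42 + 40 + 35 + 44 + 32)/56 = 193/56

L = 193/56 = 3.4464 bits/symbol


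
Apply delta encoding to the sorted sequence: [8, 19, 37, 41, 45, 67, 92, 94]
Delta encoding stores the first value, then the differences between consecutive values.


First value: 8
Deltas:
  19 - 8 = 11
  37 - 19 = 18
  41 - 37 = 4
  45 - 41 = 4
  67 - 45 = 22
  92 - 67 = 25
  94 - 92 = 2


Delta encoded: [8, 11, 18, 4, 4, 22, 25, 2]


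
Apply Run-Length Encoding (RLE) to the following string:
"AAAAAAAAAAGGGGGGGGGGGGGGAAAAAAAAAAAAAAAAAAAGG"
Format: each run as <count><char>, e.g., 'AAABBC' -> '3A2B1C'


Scanning runs left to right:
  i=0: run of 'A' x 10 -> '10A'
  i=10: run of 'G' x 14 -> '14G'
  i=24: run of 'A' x 19 -> '19A'
  i=43: run of 'G' x 2 -> '2G'

RLE = 10A14G19A2G


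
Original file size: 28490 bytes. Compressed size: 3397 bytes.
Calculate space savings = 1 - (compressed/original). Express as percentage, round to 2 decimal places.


ratio = compressed/original = 3397/28490 = 0.119235
savings = 1 - ratio = 1 - 0.119235 = 0.880765
as a percentage: 0.880765 * 100 = 88.08%

Space savings = 1 - 3397/28490 = 88.08%


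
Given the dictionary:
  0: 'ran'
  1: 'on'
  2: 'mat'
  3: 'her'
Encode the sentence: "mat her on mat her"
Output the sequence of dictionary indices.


Look up each word in the dictionary:
  'mat' -> 2
  'her' -> 3
  'on' -> 1
  'mat' -> 2
  'her' -> 3

Encoded: [2, 3, 1, 2, 3]


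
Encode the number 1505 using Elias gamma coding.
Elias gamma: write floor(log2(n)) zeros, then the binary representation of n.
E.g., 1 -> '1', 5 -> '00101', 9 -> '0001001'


num_bits = floor(log2(1505)) + 1 = 11
leading_zeros = num_bits - 1 = 10
binary(1505) = 10111100001

Elias gamma(1505) = '0000000000' + '10111100001' = 000000000010111100001 (21 bits)


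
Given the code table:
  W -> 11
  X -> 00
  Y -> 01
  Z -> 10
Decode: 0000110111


Decoding:
00 -> X
00 -> X
11 -> W
01 -> Y
11 -> W


Result: XXWYW


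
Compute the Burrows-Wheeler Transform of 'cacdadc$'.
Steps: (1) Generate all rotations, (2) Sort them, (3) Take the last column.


Rotations (sorted):
  0: $cacdadc -> last char: c
  1: acdadc$c -> last char: c
  2: adc$cacd -> last char: d
  3: c$cacdad -> last char: d
  4: cacdadc$ -> last char: $
  5: cdadc$ca -> last char: a
  6: dadc$cac -> last char: c
  7: dc$cacda -> last char: a


BWT = ccdd$aca


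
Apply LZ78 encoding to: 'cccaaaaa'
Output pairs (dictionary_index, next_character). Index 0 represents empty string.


LZ78 encoding steps:
Dictionary: {0: ''}
Step 1: w='' (idx 0), next='c' -> output (0, 'c'), add 'c' as idx 1
Step 2: w='c' (idx 1), next='c' -> output (1, 'c'), add 'cc' as idx 2
Step 3: w='' (idx 0), next='a' -> output (0, 'a'), add 'a' as idx 3
Step 4: w='a' (idx 3), next='a' -> output (3, 'a'), add 'aa' as idx 4
Step 5: w='aa' (idx 4), end of input -> output (4, '')


Encoded: [(0, 'c'), (1, 'c'), (0, 'a'), (3, 'a'), (4, '')]


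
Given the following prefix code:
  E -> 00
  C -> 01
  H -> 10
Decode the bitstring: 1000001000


Decoding step by step:
Bits 10 -> H
Bits 00 -> E
Bits 00 -> E
Bits 10 -> H
Bits 00 -> E


Decoded message: HEEHE


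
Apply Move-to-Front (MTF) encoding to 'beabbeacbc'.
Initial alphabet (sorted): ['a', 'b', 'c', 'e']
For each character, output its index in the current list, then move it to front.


MTF encoding:
'b': index 1 in ['a', 'b', 'c', 'e'] -> ['b', 'a', 'c', 'e']
'e': index 3 in ['b', 'a', 'c', 'e'] -> ['e', 'b', 'a', 'c']
'a': index 2 in ['e', 'b', 'a', 'c'] -> ['a', 'e', 'b', 'c']
'b': index 2 in ['a', 'e', 'b', 'c'] -> ['b', 'a', 'e', 'c']
'b': index 0 in ['b', 'a', 'e', 'c'] -> ['b', 'a', 'e', 'c']
'e': index 2 in ['b', 'a', 'e', 'c'] -> ['e', 'b', 'a', 'c']
'a': index 2 in ['e', 'b', 'a', 'c'] -> ['a', 'e', 'b', 'c']
'c': index 3 in ['a', 'e', 'b', 'c'] -> ['c', 'a', 'e', 'b']
'b': index 3 in ['c', 'a', 'e', 'b'] -> ['b', 'c', 'a', 'e']
'c': index 1 in ['b', 'c', 'a', 'e'] -> ['c', 'b', 'a', 'e']


Output: [1, 3, 2, 2, 0, 2, 2, 3, 3, 1]


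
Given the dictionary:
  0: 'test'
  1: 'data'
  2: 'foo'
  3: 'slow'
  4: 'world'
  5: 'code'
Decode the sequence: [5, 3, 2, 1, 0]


Look up each index in the dictionary:
  5 -> 'code'
  3 -> 'slow'
  2 -> 'foo'
  1 -> 'data'
  0 -> 'test'

Decoded: "code slow foo data test"


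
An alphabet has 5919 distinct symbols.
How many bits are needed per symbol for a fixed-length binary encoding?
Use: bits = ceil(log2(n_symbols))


log2(5919) = 12.5311
Bracket: 2^12 = 4096 < 5919 <= 2^13 = 8192
So ceil(log2(5919)) = 13

bits = ceil(log2(5919)) = ceil(12.5311) = 13 bits


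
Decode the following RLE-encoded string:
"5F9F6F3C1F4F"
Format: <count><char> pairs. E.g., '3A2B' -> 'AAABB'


Expanding each <count><char> pair:
  5F -> 'FFFFF'
  9F -> 'FFFFFFFFF'
  6F -> 'FFFFFF'
  3C -> 'CCC'
  1F -> 'F'
  4F -> 'FFFF'

Decoded = FFFFFFFFFFFFFFFFFFFFCCCFFFFF


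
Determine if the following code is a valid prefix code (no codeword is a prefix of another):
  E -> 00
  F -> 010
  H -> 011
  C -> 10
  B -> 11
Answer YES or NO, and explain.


Checking each pair (does one codeword prefix another?):
  E='00' vs F='010': no prefix
  E='00' vs H='011': no prefix
  E='00' vs C='10': no prefix
  E='00' vs B='11': no prefix
  F='010' vs E='00': no prefix
  F='010' vs H='011': no prefix
  F='010' vs C='10': no prefix
  F='010' vs B='11': no prefix
  H='011' vs E='00': no prefix
  H='011' vs F='010': no prefix
  H='011' vs C='10': no prefix
  H='011' vs B='11': no prefix
  C='10' vs E='00': no prefix
  C='10' vs F='010': no prefix
  C='10' vs H='011': no prefix
  C='10' vs B='11': no prefix
  B='11' vs E='00': no prefix
  B='11' vs F='010': no prefix
  B='11' vs H='011': no prefix
  B='11' vs C='10': no prefix
No violation found over all pairs.

YES -- this is a valid prefix code. No codeword is a prefix of any other codeword.


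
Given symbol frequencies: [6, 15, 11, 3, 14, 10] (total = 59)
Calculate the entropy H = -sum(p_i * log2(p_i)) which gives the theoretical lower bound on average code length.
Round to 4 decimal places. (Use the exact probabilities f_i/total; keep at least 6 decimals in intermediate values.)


Per-symbol terms -p_i * log2(p_i) with p_i = f_i/59:
  p = 6/59 = 0.101695: log2(p) = -3.297681, -p*log2(p) = 0.335357
  p = 15/59 = 0.254237: log2(p) = -1.975752, -p*log2(p) = 0.502310
  p = 11/59 = 0.186441: log2(p) = -2.423211, -p*log2(p) = 0.451785
  p = 3/59 = 0.050847: log2(p) = -4.297681, -p*log2(p) = 0.218526
  p = 14/59 = 0.237288: log2(p) = -2.075288, -p*log2(p) = 0.492441
  p = 10/59 = 0.169492: log2(p) = -2.560715, -p*log2(p) = 0.434019
H = 0.335357 + 0.502310 + 0.451785 + 0.218526 + 0.492441 + 0.434019 = 2.434438

H = 2.4344 bits/symbol


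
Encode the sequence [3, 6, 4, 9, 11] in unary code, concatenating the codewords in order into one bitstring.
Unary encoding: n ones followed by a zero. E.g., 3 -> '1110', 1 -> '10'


Encode each number as n ones followed by a terminating 0:
  3 -> 1110 (4 bits)
  6 -> 1111110 (7 bits)
  4 -> 11110 (5 bits)
  9 -> 1111111110 (10 bits)
  11 -> 111111111110 (12 bits)
Total length = 4 + 7 + 5 + 10 + 12 = 38 bits.

Unary([3, 6, 4, 9, 11]) = 11101111110111101111111110111111111110 (38 bits)


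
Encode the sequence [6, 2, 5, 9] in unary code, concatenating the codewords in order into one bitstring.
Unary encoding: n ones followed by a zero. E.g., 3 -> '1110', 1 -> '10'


Encode each number as n ones followed by a terminating 0:
  6 -> 1111110 (7 bits)
  2 -> 110 (3 bits)
  5 -> 111110 (6 bits)
  9 -> 1111111110 (10 bits)
Total length = 7 + 3 + 6 + 10 = 26 bits.

Unary([6, 2, 5, 9]) = 11111101101111101111111110 (26 bits)


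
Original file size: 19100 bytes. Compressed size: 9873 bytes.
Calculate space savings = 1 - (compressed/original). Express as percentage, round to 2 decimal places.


ratio = compressed/original = 9873/19100 = 0.516911
savings = 1 - ratio = 1 - 0.516911 = 0.483089
as a percentage: 0.483089 * 100 = 48.31%

Space savings = 1 - 9873/19100 = 48.31%


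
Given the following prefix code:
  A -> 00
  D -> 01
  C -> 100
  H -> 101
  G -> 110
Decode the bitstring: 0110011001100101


Decoding step by step:
Bits 01 -> D
Bits 100 -> C
Bits 110 -> G
Bits 01 -> D
Bits 100 -> C
Bits 101 -> H


Decoded message: DCGDCH


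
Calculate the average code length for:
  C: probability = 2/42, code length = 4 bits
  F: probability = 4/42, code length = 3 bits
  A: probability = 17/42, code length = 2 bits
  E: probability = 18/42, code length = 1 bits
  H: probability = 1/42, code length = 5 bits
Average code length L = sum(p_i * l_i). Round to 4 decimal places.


Weighted contributions p_i * l_i:
  C: (2/42) * 4 = 8/42
  F: (4/42) * 3 = 12/42
  A: (17/42) * 2 = 34/42
  E: (18/42) * 1 = 18/42
  H: (1/42) * 5 = 5/42
Sum = (8 + 12 + 34 + 18 + 5)/42 = 77/42

L = 77/42 = 1.8333 bits/symbol


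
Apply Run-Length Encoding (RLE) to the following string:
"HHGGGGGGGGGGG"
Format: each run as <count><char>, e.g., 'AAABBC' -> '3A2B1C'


Scanning runs left to right:
  i=0: run of 'H' x 2 -> '2H'
  i=2: run of 'G' x 11 -> '11G'

RLE = 2H11G


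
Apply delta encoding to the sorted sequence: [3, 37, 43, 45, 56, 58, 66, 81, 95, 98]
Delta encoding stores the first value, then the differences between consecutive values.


First value: 3
Deltas:
  37 - 3 = 34
  43 - 37 = 6
  45 - 43 = 2
  56 - 45 = 11
  58 - 56 = 2
  66 - 58 = 8
  81 - 66 = 15
  95 - 81 = 14
  98 - 95 = 3


Delta encoded: [3, 34, 6, 2, 11, 2, 8, 15, 14, 3]


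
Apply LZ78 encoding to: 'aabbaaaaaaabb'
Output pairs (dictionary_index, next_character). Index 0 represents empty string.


LZ78 encoding steps:
Dictionary: {0: ''}
Step 1: w='' (idx 0), next='a' -> output (0, 'a'), add 'a' as idx 1
Step 2: w='a' (idx 1), next='b' -> output (1, 'b'), add 'ab' as idx 2
Step 3: w='' (idx 0), next='b' -> output (0, 'b'), add 'b' as idx 3
Step 4: w='a' (idx 1), next='a' -> output (1, 'a'), add 'aa' as idx 4
Step 5: w='aa' (idx 4), next='a' -> output (4, 'a'), add 'aaa' as idx 5
Step 6: w='aa' (idx 4), next='b' -> output (4, 'b'), add 'aab' as idx 6
Step 7: w='b' (idx 3), end of input -> output (3, '')


Encoded: [(0, 'a'), (1, 'b'), (0, 'b'), (1, 'a'), (4, 'a'), (4, 'b'), (3, '')]


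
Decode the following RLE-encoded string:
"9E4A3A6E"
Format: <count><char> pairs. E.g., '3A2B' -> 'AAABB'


Expanding each <count><char> pair:
  9E -> 'EEEEEEEEE'
  4A -> 'AAAA'
  3A -> 'AAA'
  6E -> 'EEEEEE'

Decoded = EEEEEEEEEAAAAAAAEEEEEE


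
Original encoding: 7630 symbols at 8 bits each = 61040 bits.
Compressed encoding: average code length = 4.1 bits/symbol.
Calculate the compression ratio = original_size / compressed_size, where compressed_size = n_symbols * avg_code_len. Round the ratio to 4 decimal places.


original_size = n_symbols * orig_bits = 7630 * 8 = 61040 bits
compressed_size = n_symbols * avg_code_len = 7630 * 4.1 = 31283.0 bits
ratio = original_size / compressed_size = 61040 / 31283.0 = 1.9512

Compression ratio = 1.9512


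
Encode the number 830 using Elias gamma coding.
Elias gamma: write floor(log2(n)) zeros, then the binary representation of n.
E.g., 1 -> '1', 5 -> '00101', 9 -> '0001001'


num_bits = floor(log2(830)) + 1 = 10
leading_zeros = num_bits - 1 = 9
binary(830) = 1100111110

Elias gamma(830) = '000000000' + '1100111110' = 0000000001100111110 (19 bits)


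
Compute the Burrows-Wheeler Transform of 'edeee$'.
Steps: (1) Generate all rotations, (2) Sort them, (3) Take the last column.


Rotations (sorted):
  0: $edeee -> last char: e
  1: deee$e -> last char: e
  2: e$edee -> last char: e
  3: edeee$ -> last char: $
  4: ee$ede -> last char: e
  5: eee$ed -> last char: d


BWT = eee$ed


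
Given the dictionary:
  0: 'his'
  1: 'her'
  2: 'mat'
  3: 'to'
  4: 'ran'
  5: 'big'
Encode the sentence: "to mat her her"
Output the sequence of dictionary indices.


Look up each word in the dictionary:
  'to' -> 3
  'mat' -> 2
  'her' -> 1
  'her' -> 1

Encoded: [3, 2, 1, 1]
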